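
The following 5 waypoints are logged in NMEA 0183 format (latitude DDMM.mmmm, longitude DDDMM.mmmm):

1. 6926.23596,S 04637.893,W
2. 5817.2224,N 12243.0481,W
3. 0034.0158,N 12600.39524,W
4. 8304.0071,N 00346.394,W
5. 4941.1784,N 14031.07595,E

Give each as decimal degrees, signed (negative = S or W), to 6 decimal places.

1. -69.437266, -46.631550
2. 58.287040, -122.717468
3. 0.566930, -126.006587
4. 83.066785, -3.773233
5. 49.686307, 140.517933

Point 1:
  φ: degrees = first 2 digits = 69, minutes = 26.23596; 69 + 26.23596/60 = 69.4372660
  hemisphere S, so the sign is −
  λ: split at 3 digits → 046° and 37.893′; 46 + 37.893/60 = 46.6315500
  W ⇒ negate
Point 2:
  Lat: degrees = first 2 digits = 58, minutes = 17.2224; 58 + 17.2224/60 = 58.2870400
  N → positive
  Lon: split at 3 digits → 122° and 43.0481′; 122 + 43.0481/60 = 122.7174683
  W ⇒ negate
Point 3:
  Latitude: split at 2 digits → 00° and 34.0158′; 0 + 34.0158/60 = 0.5669300
  N → positive
  Longitude: degrees = first 3 digits = 126, minutes = 0.39524; 126 + 0.39524/60 = 126.0065873
  W → negative
Point 4:
  φ: degrees = first 2 digits = 83, minutes = 4.0071; 83 + 4.0071/60 = 83.0667850
  N ⇒ keep positive
  Longitude: degrees = first 3 digits = 3, minutes = 46.394; 3 + 46.394/60 = 3.7732333
  W → negative
Point 5:
  φ: degrees = first 2 digits = 49, minutes = 41.1784; 49 + 41.1784/60 = 49.6863067
  N ⇒ keep positive
  Longitude: degrees = first 3 digits = 140, minutes = 31.07595; 140 + 31.07595/60 = 140.5179325
  E ⇒ keep positive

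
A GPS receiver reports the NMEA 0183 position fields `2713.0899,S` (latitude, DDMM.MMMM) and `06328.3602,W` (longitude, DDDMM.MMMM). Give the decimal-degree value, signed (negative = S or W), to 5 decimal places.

Latitude: split at 2 digits → 27° and 13.0899′; 27 + 13.0899/60 = 27.218165
S ⇒ negate
λ: split at 3 digits → 063° and 28.3602′; 63 + 28.3602/60 = 63.472670
W ⇒ negate

-27.21817, -63.47267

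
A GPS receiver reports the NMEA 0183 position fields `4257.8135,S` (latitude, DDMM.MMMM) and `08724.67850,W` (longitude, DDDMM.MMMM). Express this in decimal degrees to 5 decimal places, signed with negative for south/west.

-42.96356, -87.41131

φ: degrees = first 2 digits = 42, minutes = 57.8135; 42 + 57.8135/60 = 42.963558
hemisphere S, so the sign is −
Lon: split at 3 digits → 087° and 24.6785′; 87 + 24.6785/60 = 87.411308
W ⇒ negate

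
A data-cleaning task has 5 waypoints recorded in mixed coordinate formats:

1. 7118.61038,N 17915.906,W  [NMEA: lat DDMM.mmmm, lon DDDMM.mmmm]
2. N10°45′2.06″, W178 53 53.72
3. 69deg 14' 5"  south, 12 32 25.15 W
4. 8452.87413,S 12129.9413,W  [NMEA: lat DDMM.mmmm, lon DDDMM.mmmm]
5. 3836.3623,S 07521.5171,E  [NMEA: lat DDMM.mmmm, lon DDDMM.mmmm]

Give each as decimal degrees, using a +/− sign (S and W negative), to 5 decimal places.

1. 71.31017, -179.26510
2. 10.75057, -178.89826
3. -69.23472, -12.54032
4. -84.88124, -121.49902
5. -38.60604, 75.35862

Point 1:
  Latitude: split at 2 digits → 71° and 18.61038′; 71 + 18.61038/60 = 71.310173
  N ⇒ keep positive
  λ: degrees = first 3 digits = 179, minutes = 15.906; 179 + 15.906/60 = 179.265100
  W ⇒ negate
Point 2:
  Latitude: 10° + 45/60 + 2.06/3600 = 10 + 0.750000 + 0.000572 = 10.750572
  N → positive
  Lon: 53′ + 53.72″ = 53.89533′; 178 + 53.89533/60 = 178.898256
  W ⇒ negate
Point 3:
  Lat: 69 + 14/60 + 5/3600 = 69.234722
  hemisphere S, so the sign is −
  Lon: 32′ + 25.15″ = 32.41917′; 12 + 32.41917/60 = 12.540319
  hemisphere W, so the sign is −
Point 4:
  Lat: degrees = first 2 digits = 84, minutes = 52.87413; 84 + 52.87413/60 = 84.881236
  S ⇒ negate
  λ: degrees = first 3 digits = 121, minutes = 29.9413; 121 + 29.9413/60 = 121.499022
  W ⇒ negate
Point 5:
  φ: degrees = first 2 digits = 38, minutes = 36.3623; 38 + 36.3623/60 = 38.606038
  S → negative
  λ: degrees = first 3 digits = 75, minutes = 21.5171; 75 + 21.5171/60 = 75.358618
  E ⇒ keep positive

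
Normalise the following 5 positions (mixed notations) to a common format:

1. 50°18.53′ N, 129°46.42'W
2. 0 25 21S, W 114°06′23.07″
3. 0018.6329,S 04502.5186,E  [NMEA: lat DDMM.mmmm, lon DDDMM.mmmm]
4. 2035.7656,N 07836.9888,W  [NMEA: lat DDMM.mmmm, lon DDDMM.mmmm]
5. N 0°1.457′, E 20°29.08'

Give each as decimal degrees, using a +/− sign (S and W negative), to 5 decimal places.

1. 50.30883, -129.77367
2. -0.42250, -114.10641
3. -0.31055, 45.04198
4. 20.59609, -78.61648
5. 0.02428, 20.48467

Point 1:
  Latitude: 50 + 18.53/60 = 50.308833
  N → positive
  λ: 129 + 46.42/60 = 129.773667
  hemisphere W, so the sign is −
Point 2:
  φ: 0° + 25/60 + 21/3600 = 0 + 0.416667 + 0.005833 = 0.422500
  S → negative
  λ: 114° + 6/60 + 23.07/3600 = 114 + 0.100000 + 0.006408 = 114.106408
  W ⇒ negate
Point 3:
  φ: degrees = first 2 digits = 0, minutes = 18.6329; 0 + 18.6329/60 = 0.310548
  S → negative
  Lon: degrees = first 3 digits = 45, minutes = 2.5186; 45 + 2.5186/60 = 45.041977
  E ⇒ keep positive
Point 4:
  Lat: degrees = first 2 digits = 20, minutes = 35.7656; 20 + 35.7656/60 = 20.596093
  N ⇒ keep positive
  Longitude: split at 3 digits → 078° and 36.9888′; 78 + 36.9888/60 = 78.616480
  hemisphere W, so the sign is −
Point 5:
  Latitude: 1.457′ = 0.024283°; total 0.024283
  N → positive
  Longitude: 20 + 29.08/60 = 20.484667
  E → positive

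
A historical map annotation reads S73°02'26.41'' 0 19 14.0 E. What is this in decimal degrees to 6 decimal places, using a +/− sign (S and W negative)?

Lat: 2′ + 26.41″ = 2.44017′; 73 + 2.44017/60 = 73.0406694
hemisphere S, so the sign is −
Lon: 0° + 19/60 + 14/3600 = 0 + 0.316667 + 0.003889 = 0.3205556
E ⇒ keep positive

-73.040669, 0.320556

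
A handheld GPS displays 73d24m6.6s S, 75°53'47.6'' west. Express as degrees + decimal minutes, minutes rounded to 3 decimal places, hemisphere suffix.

73° 24.110′ S, 75° 53.793′ W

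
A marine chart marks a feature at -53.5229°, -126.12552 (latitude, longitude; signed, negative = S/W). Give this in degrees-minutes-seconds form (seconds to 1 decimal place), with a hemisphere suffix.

Latitude is negative → S; |value| = 53.522900
φ: whole degrees 53; 31.37400′ → 31′ and 22.440″
Longitude is negative → W; |value| = 126.125520
Longitude: 0.125520° → 7.53120′; 0.53120 × 60 = 31.872″

53°31′22.4″ S, 126°07′31.9″ W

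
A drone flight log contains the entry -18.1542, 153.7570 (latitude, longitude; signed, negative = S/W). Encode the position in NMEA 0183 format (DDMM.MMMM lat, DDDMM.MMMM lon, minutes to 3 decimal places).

Latitude is negative → S; |value| = 18.154200
Latitude: 18° + 0.154200 × 60 = 18° 9.25200′
λ: fractional part 0.757000 → 45.42000 minutes

1809.252,S / 15345.420,E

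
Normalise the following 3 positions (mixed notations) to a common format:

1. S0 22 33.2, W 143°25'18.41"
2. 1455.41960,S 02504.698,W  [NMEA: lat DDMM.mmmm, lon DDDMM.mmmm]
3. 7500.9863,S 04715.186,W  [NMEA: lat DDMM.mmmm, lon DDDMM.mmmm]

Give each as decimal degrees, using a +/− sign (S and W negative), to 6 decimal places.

Point 1:
  Latitude: 0 + 22/60 + 33.2/3600 = 0.3758889
  S → negative
  λ: 143 + 25/60 + 18.41/3600 = 143.4217806
  hemisphere W, so the sign is −
Point 2:
  Lat: split at 2 digits → 14° and 55.4196′; 14 + 55.4196/60 = 14.9236600
  hemisphere S, so the sign is −
  Lon: degrees = first 3 digits = 25, minutes = 4.698; 25 + 4.698/60 = 25.0783000
  W → negative
Point 3:
  Latitude: split at 2 digits → 75° and 0.9863′; 75 + 0.9863/60 = 75.0164383
  S ⇒ negate
  Longitude: degrees = first 3 digits = 47, minutes = 15.186; 47 + 15.186/60 = 47.2531000
  W ⇒ negate

1. -0.375889, -143.421781
2. -14.923660, -25.078300
3. -75.016438, -47.253100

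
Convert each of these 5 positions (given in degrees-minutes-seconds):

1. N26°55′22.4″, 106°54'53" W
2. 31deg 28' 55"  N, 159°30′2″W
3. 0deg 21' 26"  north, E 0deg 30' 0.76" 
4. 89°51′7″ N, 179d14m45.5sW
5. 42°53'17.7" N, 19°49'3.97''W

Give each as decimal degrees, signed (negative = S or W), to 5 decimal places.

1. 26.92289, -106.91472
2. 31.48194, -159.50056
3. 0.35722, 0.50021
4. 89.85194, -179.24597
5. 42.88825, -19.81777

Point 1:
  Latitude: 26 + 55/60 + 22.4/3600 = 26.922889
  N → positive
  Longitude: 106° + 54/60 + 53/3600 = 106 + 0.900000 + 0.014722 = 106.914722
  W ⇒ negate
Point 2:
  φ: 31 + 28/60 + 55/3600 = 31.481944
  N → positive
  λ: 159 + 30/60 + 2/3600 = 159.500556
  hemisphere W, so the sign is −
Point 3:
  Latitude: 21′ + 26″ = 21.43333′; 0 + 21.43333/60 = 0.357222
  N → positive
  Longitude: 30′ + 0.76″ = 30.01267′; 0 + 30.01267/60 = 0.500211
  E ⇒ keep positive
Point 4:
  Latitude: 89° + 51/60 + 7/3600 = 89 + 0.850000 + 0.001944 = 89.851944
  N → positive
  Longitude: 14′ + 45.5″ = 14.75833′; 179 + 14.75833/60 = 179.245972
  W ⇒ negate
Point 5:
  Latitude: 42° + 53/60 + 17.7/3600 = 42 + 0.883333 + 0.004917 = 42.888250
  N ⇒ keep positive
  λ: 49′ + 3.97″ = 49.06617′; 19 + 49.06617/60 = 19.817769
  W → negative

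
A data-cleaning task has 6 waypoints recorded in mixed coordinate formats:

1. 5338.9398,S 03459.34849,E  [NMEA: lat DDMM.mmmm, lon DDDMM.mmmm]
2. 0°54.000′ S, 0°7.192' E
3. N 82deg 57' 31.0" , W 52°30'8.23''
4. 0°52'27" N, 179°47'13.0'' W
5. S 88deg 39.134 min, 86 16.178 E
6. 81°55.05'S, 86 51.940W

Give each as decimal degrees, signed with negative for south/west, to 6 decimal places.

Point 1:
  Latitude: split at 2 digits → 53° and 38.9398′; 53 + 38.9398/60 = 53.6489967
  S → negative
  Longitude: split at 3 digits → 034° and 59.34849′; 34 + 59.34849/60 = 34.9891415
  E → positive
Point 2:
  Lat: 54′ = 0.900000°; total 0.9000000
  hemisphere S, so the sign is −
  λ: 7.192′ = 0.119867°; total 0.1198667
  E ⇒ keep positive
Point 3:
  Latitude: 57′ + 31″ = 57.51667′; 82 + 57.51667/60 = 82.9586111
  N → positive
  λ: 30′ + 8.23″ = 30.13717′; 52 + 30.13717/60 = 52.5022861
  W ⇒ negate
Point 4:
  φ: 52′ + 27″ = 52.45000′; 0 + 52.45000/60 = 0.8741667
  N ⇒ keep positive
  Lon: 179° + 47/60 + 13/3600 = 179 + 0.783333 + 0.003611 = 179.7869444
  hemisphere W, so the sign is −
Point 5:
  φ: 39.134′ = 0.652233°; total 88.6522333
  S ⇒ negate
  λ: 86 + 16.178/60 = 86.2696333
  E ⇒ keep positive
Point 6:
  Latitude: 55.05′ = 0.917500°; total 81.9175000
  S → negative
  λ: 86 + 51.94/60 = 86.8656667
  W → negative

1. -53.648997, 34.989142
2. -0.900000, 0.119867
3. 82.958611, -52.502286
4. 0.874167, -179.786944
5. -88.652233, 86.269633
6. -81.917500, -86.865667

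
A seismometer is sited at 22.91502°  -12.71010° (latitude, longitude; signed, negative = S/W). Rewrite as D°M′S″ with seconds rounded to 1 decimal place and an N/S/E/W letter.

22°54′54.1″ N, 12°42′36.4″ W

Lat: whole degrees 22; 54.90120′ → 54′ and 54.072″
Longitude is negative → W; |value| = 12.710100
Longitude: 0.710100° → 42.60600′; 0.60600 × 60 = 36.360″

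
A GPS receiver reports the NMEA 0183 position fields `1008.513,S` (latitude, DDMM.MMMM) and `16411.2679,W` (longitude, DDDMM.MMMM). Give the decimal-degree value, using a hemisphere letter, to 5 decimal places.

10.14188° S, 164.18780° W

Lat: degrees = first 2 digits = 10, minutes = 8.513; 10 + 8.513/60 = 10.141883
Longitude: degrees = first 3 digits = 164, minutes = 11.2679; 164 + 11.2679/60 = 164.187798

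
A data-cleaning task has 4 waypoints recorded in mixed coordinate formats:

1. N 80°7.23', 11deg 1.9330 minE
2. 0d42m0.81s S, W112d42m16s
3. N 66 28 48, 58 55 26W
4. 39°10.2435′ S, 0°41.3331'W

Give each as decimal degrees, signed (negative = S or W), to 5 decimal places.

1. 80.12050, 11.03222
2. -0.70023, -112.70444
3. 66.48000, -58.92389
4. -39.17073, -0.68889

Point 1:
  Lat: 80 + 7.23/60 = 80.120500
  N → positive
  Lon: 11 + 1.933/60 = 11.032217
  E ⇒ keep positive
Point 2:
  φ: 0° + 42/60 + 0.81/3600 = 0 + 0.700000 + 0.000225 = 0.700225
  S ⇒ negate
  Longitude: 42′ + 16″ = 42.26667′; 112 + 42.26667/60 = 112.704444
  W → negative
Point 3:
  Latitude: 66 + 28/60 + 48/3600 = 66.480000
  N ⇒ keep positive
  λ: 58 + 55/60 + 26/3600 = 58.923889
  hemisphere W, so the sign is −
Point 4:
  Latitude: 39 + 10.2435/60 = 39.170725
  S ⇒ negate
  Longitude: 41.3331′ = 0.688885°; total 0.688885
  W ⇒ negate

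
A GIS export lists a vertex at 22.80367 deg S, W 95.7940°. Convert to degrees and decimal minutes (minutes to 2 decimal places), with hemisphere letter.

22° 48.22′ S, 95° 47.64′ W

Lat: 22° + 0.803670 × 60 = 22° 48.2202′
Longitude: minutes = (95.794000 − 95) × 60 = 47.6400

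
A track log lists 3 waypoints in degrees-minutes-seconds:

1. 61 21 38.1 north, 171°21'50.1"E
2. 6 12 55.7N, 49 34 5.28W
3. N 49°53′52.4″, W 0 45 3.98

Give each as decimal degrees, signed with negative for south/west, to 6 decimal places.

1. 61.360583, 171.363917
2. 6.215472, -49.568133
3. 49.897889, -0.751106

Point 1:
  Latitude: 61° + 21/60 + 38.1/3600 = 61 + 0.350000 + 0.010583 = 61.3605833
  N ⇒ keep positive
  λ: 171 + 21/60 + 50.1/3600 = 171.3639167
  E ⇒ keep positive
Point 2:
  Lat: 6° + 12/60 + 55.7/3600 = 6 + 0.200000 + 0.015472 = 6.2154722
  N ⇒ keep positive
  λ: 49 + 34/60 + 5.28/3600 = 49.5681333
  hemisphere W, so the sign is −
Point 3:
  Lat: 49 + 53/60 + 52.4/3600 = 49.8978889
  N ⇒ keep positive
  λ: 0° + 45/60 + 3.98/3600 = 0 + 0.750000 + 0.001106 = 0.7511056
  W ⇒ negate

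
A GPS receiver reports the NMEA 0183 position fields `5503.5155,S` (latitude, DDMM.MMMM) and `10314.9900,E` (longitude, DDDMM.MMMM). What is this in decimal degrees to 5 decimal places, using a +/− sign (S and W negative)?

Latitude: split at 2 digits → 55° and 3.5155′; 55 + 3.5155/60 = 55.058592
S ⇒ negate
Lon: split at 3 digits → 103° and 14.99′; 103 + 14.99/60 = 103.249833
E → positive

-55.05859, 103.24983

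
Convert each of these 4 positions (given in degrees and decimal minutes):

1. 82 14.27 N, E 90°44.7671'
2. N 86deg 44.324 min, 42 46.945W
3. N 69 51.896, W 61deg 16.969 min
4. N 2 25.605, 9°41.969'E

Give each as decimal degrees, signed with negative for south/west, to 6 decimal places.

1. 82.237833, 90.746118
2. 86.738733, -42.782417
3. 69.864933, -61.282817
4. 2.426750, 9.699483

Point 1:
  Lat: 14.27′ = 0.237833°; total 82.2378333
  N → positive
  Longitude: 90 + 44.7671/60 = 90.7461183
  E → positive
Point 2:
  Lat: 86 + 44.324/60 = 86.7387333
  N → positive
  Longitude: 42 + 46.945/60 = 42.7824167
  W ⇒ negate
Point 3:
  φ: 51.896′ = 0.864933°; total 69.8649333
  N ⇒ keep positive
  Lon: 16.969′ = 0.282817°; total 61.2828167
  W ⇒ negate
Point 4:
  Latitude: 2 + 25.605/60 = 2.4267500
  N → positive
  λ: 41.969′ = 0.699483°; total 9.6994833
  E → positive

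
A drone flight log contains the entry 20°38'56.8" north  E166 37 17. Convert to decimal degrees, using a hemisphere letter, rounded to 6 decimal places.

Latitude: 20 + 38/60 + 56.8/3600 = 20.6491111
λ: 37′ + 17″ = 37.28333′; 166 + 37.28333/60 = 166.6213889

20.649111° N, 166.621389° E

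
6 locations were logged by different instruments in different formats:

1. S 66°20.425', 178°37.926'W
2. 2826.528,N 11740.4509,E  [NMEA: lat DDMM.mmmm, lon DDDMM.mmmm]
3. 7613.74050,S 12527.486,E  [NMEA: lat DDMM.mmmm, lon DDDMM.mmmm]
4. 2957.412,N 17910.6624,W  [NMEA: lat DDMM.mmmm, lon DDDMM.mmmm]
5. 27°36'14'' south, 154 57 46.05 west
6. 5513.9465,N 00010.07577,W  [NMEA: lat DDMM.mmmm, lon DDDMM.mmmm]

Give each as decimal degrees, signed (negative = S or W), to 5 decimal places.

1. -66.34042, -178.63210
2. 28.44213, 117.67418
3. -76.22901, 125.45810
4. 29.95687, -179.17771
5. -27.60389, -154.96279
6. 55.23244, -0.16793

Point 1:
  Lat: 66 + 20.425/60 = 66.340417
  S → negative
  λ: 178 + 37.926/60 = 178.632100
  W → negative
Point 2:
  Latitude: split at 2 digits → 28° and 26.528′; 28 + 26.528/60 = 28.442133
  N ⇒ keep positive
  Longitude: split at 3 digits → 117° and 40.4509′; 117 + 40.4509/60 = 117.674182
  E ⇒ keep positive
Point 3:
  φ: degrees = first 2 digits = 76, minutes = 13.7405; 76 + 13.7405/60 = 76.229008
  S → negative
  Longitude: degrees = first 3 digits = 125, minutes = 27.486; 125 + 27.486/60 = 125.458100
  E → positive
Point 4:
  φ: split at 2 digits → 29° and 57.412′; 29 + 57.412/60 = 29.956867
  N ⇒ keep positive
  Lon: degrees = first 3 digits = 179, minutes = 10.6624; 179 + 10.6624/60 = 179.177707
  W → negative
Point 5:
  φ: 27 + 36/60 + 14/3600 = 27.603889
  hemisphere S, so the sign is −
  λ: 154° + 57/60 + 46.05/3600 = 154 + 0.950000 + 0.012792 = 154.962792
  W → negative
Point 6:
  Latitude: split at 2 digits → 55° and 13.9465′; 55 + 13.9465/60 = 55.232442
  N ⇒ keep positive
  Longitude: degrees = first 3 digits = 0, minutes = 10.07577; 0 + 10.07577/60 = 0.167930
  W ⇒ negate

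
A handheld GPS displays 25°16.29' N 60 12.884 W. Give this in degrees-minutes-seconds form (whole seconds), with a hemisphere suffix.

25°16′17″ N, 60°12′53″ W

Latitude: fractional minutes 0.29000 × 60 = 17.40″
Longitude: fractional minutes 0.88400 × 60 = 53.04″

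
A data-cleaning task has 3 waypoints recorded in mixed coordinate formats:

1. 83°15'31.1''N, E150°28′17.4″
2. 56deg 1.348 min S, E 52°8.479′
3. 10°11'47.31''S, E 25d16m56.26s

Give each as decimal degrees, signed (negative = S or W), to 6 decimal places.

Point 1:
  φ: 83 + 15/60 + 31.1/3600 = 83.2586389
  N → positive
  λ: 150° + 28/60 + 17.4/3600 = 150 + 0.466667 + 0.004833 = 150.4715000
  E ⇒ keep positive
Point 2:
  Latitude: 1.348′ = 0.022467°; total 56.0224667
  S → negative
  λ: 8.479′ = 0.141317°; total 52.1413167
  E → positive
Point 3:
  Lat: 11′ + 47.31″ = 11.78850′; 10 + 11.78850/60 = 10.1964750
  S ⇒ negate
  λ: 16′ + 56.26″ = 16.93767′; 25 + 16.93767/60 = 25.2822944
  E → positive

1. 83.258639, 150.471500
2. -56.022467, 52.141317
3. -10.196475, 25.282294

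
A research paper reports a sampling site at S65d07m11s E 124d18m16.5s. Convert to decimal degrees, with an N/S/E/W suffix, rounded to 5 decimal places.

65.11972° S, 124.30458° E

Lat: 65 + 7/60 + 11/3600 = 65.119722
Lon: 18′ + 16.5″ = 18.27500′; 124 + 18.27500/60 = 124.304583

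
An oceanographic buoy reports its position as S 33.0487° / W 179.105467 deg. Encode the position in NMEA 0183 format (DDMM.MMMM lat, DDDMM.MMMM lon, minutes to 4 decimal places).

3302.9220,S / 17906.3280,W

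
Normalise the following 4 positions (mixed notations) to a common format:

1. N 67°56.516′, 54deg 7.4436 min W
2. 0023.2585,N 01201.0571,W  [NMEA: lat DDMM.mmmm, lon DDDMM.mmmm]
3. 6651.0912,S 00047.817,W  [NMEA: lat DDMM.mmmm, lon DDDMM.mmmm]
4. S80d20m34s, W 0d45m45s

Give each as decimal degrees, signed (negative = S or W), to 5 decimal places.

Point 1:
  Latitude: 67 + 56.516/60 = 67.941933
  N → positive
  Lon: 7.4436′ = 0.124060°; total 54.124060
  hemisphere W, so the sign is −
Point 2:
  Latitude: split at 2 digits → 00° and 23.2585′; 0 + 23.2585/60 = 0.387642
  N → positive
  Longitude: split at 3 digits → 012° and 1.0571′; 12 + 1.0571/60 = 12.017618
  W → negative
Point 3:
  Lat: split at 2 digits → 66° and 51.0912′; 66 + 51.0912/60 = 66.851520
  S ⇒ negate
  Lon: split at 3 digits → 000° and 47.817′; 0 + 47.817/60 = 0.796950
  hemisphere W, so the sign is −
Point 4:
  Lat: 80° + 20/60 + 34/3600 = 80 + 0.333333 + 0.009444 = 80.342778
  hemisphere S, so the sign is −
  Longitude: 0 + 45/60 + 45/3600 = 0.762500
  W → negative

1. 67.94193, -54.12406
2. 0.38764, -12.01762
3. -66.85152, -0.79695
4. -80.34278, -0.76250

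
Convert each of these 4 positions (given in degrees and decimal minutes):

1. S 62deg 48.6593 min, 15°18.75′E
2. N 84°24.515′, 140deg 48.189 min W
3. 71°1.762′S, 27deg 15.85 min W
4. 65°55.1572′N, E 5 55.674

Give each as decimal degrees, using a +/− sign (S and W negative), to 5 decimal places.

Point 1:
  φ: 48.6593′ = 0.810988°; total 62.810988
  hemisphere S, so the sign is −
  Longitude: 18.75′ = 0.312500°; total 15.312500
  E → positive
Point 2:
  φ: 84 + 24.515/60 = 84.408583
  N ⇒ keep positive
  Lon: 48.189′ = 0.803150°; total 140.803150
  W → negative
Point 3:
  φ: 71 + 1.762/60 = 71.029367
  hemisphere S, so the sign is −
  Longitude: 27 + 15.85/60 = 27.264167
  W → negative
Point 4:
  Lat: 55.1572′ = 0.919287°; total 65.919287
  N → positive
  Lon: 55.674′ = 0.927900°; total 5.927900
  E → positive

1. -62.81099, 15.31250
2. 84.40858, -140.80315
3. -71.02937, -27.26417
4. 65.91929, 5.92790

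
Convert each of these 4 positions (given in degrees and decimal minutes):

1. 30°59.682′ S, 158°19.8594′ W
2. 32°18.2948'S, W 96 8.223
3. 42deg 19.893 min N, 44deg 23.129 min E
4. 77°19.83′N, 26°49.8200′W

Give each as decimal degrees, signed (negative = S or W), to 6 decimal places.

1. -30.994700, -158.330990
2. -32.304913, -96.137050
3. 42.331550, 44.385483
4. 77.330500, -26.830333

Point 1:
  φ: 59.682′ = 0.994700°; total 30.9947000
  S → negative
  Lon: 19.8594′ = 0.330990°; total 158.3309900
  hemisphere W, so the sign is −
Point 2:
  Lat: 18.2948′ = 0.304913°; total 32.3049133
  S ⇒ negate
  Longitude: 96 + 8.223/60 = 96.1370500
  W → negative
Point 3:
  Lat: 19.893′ = 0.331550°; total 42.3315500
  N → positive
  Lon: 23.129′ = 0.385483°; total 44.3854833
  E ⇒ keep positive
Point 4:
  Lat: 19.83′ = 0.330500°; total 77.3305000
  N → positive
  Lon: 49.82′ = 0.830333°; total 26.8303333
  W → negative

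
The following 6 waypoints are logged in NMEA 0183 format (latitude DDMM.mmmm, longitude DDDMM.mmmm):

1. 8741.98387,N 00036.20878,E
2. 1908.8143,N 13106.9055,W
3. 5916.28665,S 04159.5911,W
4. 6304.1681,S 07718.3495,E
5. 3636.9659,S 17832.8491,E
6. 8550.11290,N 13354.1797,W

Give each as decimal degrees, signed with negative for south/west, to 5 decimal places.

Point 1:
  Latitude: degrees = first 2 digits = 87, minutes = 41.98387; 87 + 41.98387/60 = 87.699731
  N → positive
  Longitude: split at 3 digits → 000° and 36.20878′; 0 + 36.20878/60 = 0.603480
  E ⇒ keep positive
Point 2:
  Latitude: split at 2 digits → 19° and 8.8143′; 19 + 8.8143/60 = 19.146905
  N ⇒ keep positive
  Longitude: degrees = first 3 digits = 131, minutes = 6.9055; 131 + 6.9055/60 = 131.115092
  W → negative
Point 3:
  Lat: split at 2 digits → 59° and 16.28665′; 59 + 16.28665/60 = 59.271444
  S → negative
  Lon: degrees = first 3 digits = 41, minutes = 59.5911; 41 + 59.5911/60 = 41.993185
  W ⇒ negate
Point 4:
  Latitude: degrees = first 2 digits = 63, minutes = 4.1681; 63 + 4.1681/60 = 63.069468
  S ⇒ negate
  λ: degrees = first 3 digits = 77, minutes = 18.3495; 77 + 18.3495/60 = 77.305825
  E → positive
Point 5:
  Latitude: split at 2 digits → 36° and 36.9659′; 36 + 36.9659/60 = 36.616098
  hemisphere S, so the sign is −
  Lon: split at 3 digits → 178° and 32.8491′; 178 + 32.8491/60 = 178.547485
  E ⇒ keep positive
Point 6:
  Latitude: degrees = first 2 digits = 85, minutes = 50.1129; 85 + 50.1129/60 = 85.835215
  N → positive
  Lon: degrees = first 3 digits = 133, minutes = 54.1797; 133 + 54.1797/60 = 133.902995
  hemisphere W, so the sign is −

1. 87.69973, 0.60348
2. 19.14691, -131.11509
3. -59.27144, -41.99319
4. -63.06947, 77.30583
5. -36.61610, 178.54749
6. 85.83522, -133.90300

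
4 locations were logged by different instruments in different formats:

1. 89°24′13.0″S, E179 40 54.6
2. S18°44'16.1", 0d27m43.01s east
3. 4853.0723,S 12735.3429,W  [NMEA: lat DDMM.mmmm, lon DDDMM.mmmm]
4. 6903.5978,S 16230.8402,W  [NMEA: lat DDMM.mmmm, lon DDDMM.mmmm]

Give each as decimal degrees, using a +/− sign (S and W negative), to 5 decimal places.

1. -89.40361, 179.68183
2. -18.73781, 0.46195
3. -48.88454, -127.58905
4. -69.05996, -162.51400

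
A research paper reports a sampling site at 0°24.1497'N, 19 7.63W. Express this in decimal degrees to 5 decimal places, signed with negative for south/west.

0.40250, -19.12717

Lat: 24.1497′ = 0.402495°; total 0.402495
N → positive
Lon: 19 + 7.63/60 = 19.127167
hemisphere W, so the sign is −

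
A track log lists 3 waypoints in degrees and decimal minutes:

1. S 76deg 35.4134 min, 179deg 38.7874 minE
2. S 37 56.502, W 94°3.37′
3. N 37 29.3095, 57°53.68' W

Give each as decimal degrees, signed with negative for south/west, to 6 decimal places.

1. -76.590223, 179.646457
2. -37.941700, -94.056167
3. 37.488492, -57.894667

Point 1:
  φ: 35.4134′ = 0.590223°; total 76.5902233
  S ⇒ negate
  Lon: 38.7874′ = 0.646457°; total 179.6464567
  E → positive
Point 2:
  Lat: 37 + 56.502/60 = 37.9417000
  S ⇒ negate
  Lon: 94 + 3.37/60 = 94.0561667
  W ⇒ negate
Point 3:
  Latitude: 37 + 29.3095/60 = 37.4884917
  N ⇒ keep positive
  Lon: 57 + 53.68/60 = 57.8946667
  W → negative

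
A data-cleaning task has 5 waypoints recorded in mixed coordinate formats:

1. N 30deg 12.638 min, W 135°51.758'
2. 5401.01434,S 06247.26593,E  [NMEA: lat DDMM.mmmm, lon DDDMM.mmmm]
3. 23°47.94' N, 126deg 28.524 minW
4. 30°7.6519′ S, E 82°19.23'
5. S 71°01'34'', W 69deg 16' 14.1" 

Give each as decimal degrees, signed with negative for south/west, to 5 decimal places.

1. 30.21063, -135.86263
2. -54.01691, 62.78777
3. 23.79900, -126.47540
4. -30.12753, 82.32050
5. -71.02611, -69.27058

Point 1:
  φ: 12.638′ = 0.210633°; total 30.210633
  N ⇒ keep positive
  Longitude: 135 + 51.758/60 = 135.862633
  hemisphere W, so the sign is −
Point 2:
  Lat: degrees = first 2 digits = 54, minutes = 1.01434; 54 + 1.01434/60 = 54.016906
  hemisphere S, so the sign is −
  Lon: degrees = first 3 digits = 62, minutes = 47.26593; 62 + 47.26593/60 = 62.787766
  E → positive
Point 3:
  Latitude: 23 + 47.94/60 = 23.799000
  N ⇒ keep positive
  λ: 28.524′ = 0.475400°; total 126.475400
  W ⇒ negate
Point 4:
  Latitude: 30 + 7.6519/60 = 30.127532
  S ⇒ negate
  Lon: 82 + 19.23/60 = 82.320500
  E → positive
Point 5:
  Latitude: 71° + 1/60 + 34/3600 = 71 + 0.016667 + 0.009444 = 71.026111
  S → negative
  Longitude: 69 + 16/60 + 14.1/3600 = 69.270583
  hemisphere W, so the sign is −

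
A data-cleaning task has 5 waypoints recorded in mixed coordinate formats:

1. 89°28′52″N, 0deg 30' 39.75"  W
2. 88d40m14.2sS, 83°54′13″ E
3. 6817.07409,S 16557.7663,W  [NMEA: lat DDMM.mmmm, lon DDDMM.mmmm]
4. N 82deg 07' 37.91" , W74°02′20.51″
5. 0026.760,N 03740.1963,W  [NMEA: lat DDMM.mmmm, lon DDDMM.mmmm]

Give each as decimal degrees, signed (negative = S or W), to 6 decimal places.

Point 1:
  Lat: 28′ + 52″ = 28.86667′; 89 + 28.86667/60 = 89.4811111
  N ⇒ keep positive
  Longitude: 0 + 30/60 + 39.75/3600 = 0.5110417
  W → negative
Point 2:
  Lat: 88° + 40/60 + 14.2/3600 = 88 + 0.666667 + 0.003944 = 88.6706111
  S ⇒ negate
  Lon: 83 + 54/60 + 13/3600 = 83.9036111
  E → positive
Point 3:
  Lat: split at 2 digits → 68° and 17.07409′; 68 + 17.07409/60 = 68.2845682
  hemisphere S, so the sign is −
  Longitude: split at 3 digits → 165° and 57.7663′; 165 + 57.7663/60 = 165.9627717
  W ⇒ negate
Point 4:
  Lat: 7′ + 37.91″ = 7.63183′; 82 + 7.63183/60 = 82.1271972
  N ⇒ keep positive
  Lon: 74° + 2/60 + 20.51/3600 = 74 + 0.033333 + 0.005697 = 74.0390306
  hemisphere W, so the sign is −
Point 5:
  φ: split at 2 digits → 00° and 26.76′; 0 + 26.76/60 = 0.4460000
  N ⇒ keep positive
  Lon: split at 3 digits → 037° and 40.1963′; 37 + 40.1963/60 = 37.6699383
  hemisphere W, so the sign is −

1. 89.481111, -0.511042
2. -88.670611, 83.903611
3. -68.284568, -165.962772
4. 82.127197, -74.039031
5. 0.446000, -37.669938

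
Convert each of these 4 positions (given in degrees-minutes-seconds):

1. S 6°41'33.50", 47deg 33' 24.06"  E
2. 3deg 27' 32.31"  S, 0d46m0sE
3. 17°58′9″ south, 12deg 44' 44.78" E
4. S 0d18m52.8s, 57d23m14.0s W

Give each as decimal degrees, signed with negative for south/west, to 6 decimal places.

1. -6.692639, 47.556683
2. -3.458975, 0.766667
3. -17.969167, 12.745772
4. -0.314667, -57.387222

Point 1:
  Lat: 41′ + 33.5″ = 41.55833′; 6 + 41.55833/60 = 6.6926389
  S → negative
  Longitude: 47 + 33/60 + 24.06/3600 = 47.5566833
  E → positive
Point 2:
  φ: 27′ + 32.31″ = 27.53850′; 3 + 27.53850/60 = 3.4589750
  S ⇒ negate
  Lon: 46′ + 0″ = 46.00000′; 0 + 46.00000/60 = 0.7666667
  E ⇒ keep positive
Point 3:
  Lat: 17 + 58/60 + 9/3600 = 17.9691667
  hemisphere S, so the sign is −
  λ: 12 + 44/60 + 44.78/3600 = 12.7457722
  E ⇒ keep positive
Point 4:
  Latitude: 0 + 18/60 + 52.8/3600 = 0.3146667
  S ⇒ negate
  λ: 57 + 23/60 + 14/3600 = 57.3872222
  W ⇒ negate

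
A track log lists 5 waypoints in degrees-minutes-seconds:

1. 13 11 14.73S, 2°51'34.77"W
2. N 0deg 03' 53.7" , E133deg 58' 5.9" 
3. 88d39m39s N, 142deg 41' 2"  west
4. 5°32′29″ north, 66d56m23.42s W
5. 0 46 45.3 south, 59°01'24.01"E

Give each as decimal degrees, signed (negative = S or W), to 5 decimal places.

Point 1:
  Lat: 13° + 11/60 + 14.73/3600 = 13 + 0.183333 + 0.004092 = 13.187425
  S ⇒ negate
  λ: 2° + 51/60 + 34.77/3600 = 2 + 0.850000 + 0.009658 = 2.859658
  W ⇒ negate
Point 2:
  φ: 3′ + 53.7″ = 3.89500′; 0 + 3.89500/60 = 0.064917
  N → positive
  λ: 133 + 58/60 + 5.9/3600 = 133.968306
  E → positive
Point 3:
  φ: 88 + 39/60 + 39/3600 = 88.660833
  N → positive
  λ: 142 + 41/60 + 2/3600 = 142.683889
  hemisphere W, so the sign is −
Point 4:
  Latitude: 32′ + 29″ = 32.48333′; 5 + 32.48333/60 = 5.541389
  N ⇒ keep positive
  Lon: 56′ + 23.42″ = 56.39033′; 66 + 56.39033/60 = 66.939839
  W → negative
Point 5:
  φ: 46′ + 45.3″ = 46.75500′; 0 + 46.75500/60 = 0.779250
  S ⇒ negate
  Longitude: 59° + 1/60 + 24.01/3600 = 59 + 0.016667 + 0.006669 = 59.023336
  E → positive

1. -13.18743, -2.85966
2. 0.06492, 133.96831
3. 88.66083, -142.68389
4. 5.54139, -66.93984
5. -0.77925, 59.02334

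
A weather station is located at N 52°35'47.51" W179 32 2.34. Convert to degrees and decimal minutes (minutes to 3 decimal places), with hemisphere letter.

Lat: seconds/60 = 0.79183; minutes = 35 + 0.79183 = 35.79183
λ: seconds/60 = 0.03900; minutes = 32 + 0.03900 = 32.03900

52° 35.792′ N, 179° 32.039′ W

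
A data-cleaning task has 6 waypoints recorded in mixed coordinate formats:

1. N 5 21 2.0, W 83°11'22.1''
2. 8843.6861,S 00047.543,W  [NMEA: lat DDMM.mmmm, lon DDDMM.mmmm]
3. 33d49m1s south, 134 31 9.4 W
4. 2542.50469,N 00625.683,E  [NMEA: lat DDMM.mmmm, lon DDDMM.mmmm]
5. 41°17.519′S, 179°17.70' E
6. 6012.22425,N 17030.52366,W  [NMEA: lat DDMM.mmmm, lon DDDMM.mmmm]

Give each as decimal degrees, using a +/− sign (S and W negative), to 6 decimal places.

Point 1:
  Latitude: 5 + 21/60 + 2/3600 = 5.3505556
  N ⇒ keep positive
  Longitude: 83 + 11/60 + 22.1/3600 = 83.1894722
  W ⇒ negate
Point 2:
  Latitude: split at 2 digits → 88° and 43.6861′; 88 + 43.6861/60 = 88.7281017
  hemisphere S, so the sign is −
  Longitude: split at 3 digits → 000° and 47.543′; 0 + 47.543/60 = 0.7923833
  W ⇒ negate
Point 3:
  φ: 33 + 49/60 + 1/3600 = 33.8169444
  hemisphere S, so the sign is −
  λ: 134° + 31/60 + 9.4/3600 = 134 + 0.516667 + 0.002611 = 134.5192778
  hemisphere W, so the sign is −
Point 4:
  Latitude: split at 2 digits → 25° and 42.50469′; 25 + 42.50469/60 = 25.7084115
  N ⇒ keep positive
  λ: split at 3 digits → 006° and 25.683′; 6 + 25.683/60 = 6.4280500
  E ⇒ keep positive
Point 5:
  Lat: 41 + 17.519/60 = 41.2919833
  hemisphere S, so the sign is −
  Longitude: 17.7′ = 0.295000°; total 179.2950000
  E → positive
Point 6:
  Latitude: split at 2 digits → 60° and 12.22425′; 60 + 12.22425/60 = 60.2037375
  N → positive
  λ: degrees = first 3 digits = 170, minutes = 30.52366; 170 + 30.52366/60 = 170.5087277
  W ⇒ negate

1. 5.350556, -83.189472
2. -88.728102, -0.792383
3. -33.816944, -134.519278
4. 25.708412, 6.428050
5. -41.291983, 179.295000
6. 60.203738, -170.508728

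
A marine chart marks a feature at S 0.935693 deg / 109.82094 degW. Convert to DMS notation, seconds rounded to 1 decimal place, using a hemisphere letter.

0°56′8.5″ S, 109°49′15.4″ W

Latitude: 0.935693 × 60 = 56.14158′ → 56′, remainder × 60 = 8.495″
Longitude: whole degrees 109; 49.25640′ → 49′ and 15.384″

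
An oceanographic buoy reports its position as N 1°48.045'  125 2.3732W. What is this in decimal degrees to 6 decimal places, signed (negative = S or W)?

1.800750, -125.039553

Lat: 48.045′ = 0.800750°; total 1.8007500
N → positive
Lon: 125 + 2.3732/60 = 125.0395533
W ⇒ negate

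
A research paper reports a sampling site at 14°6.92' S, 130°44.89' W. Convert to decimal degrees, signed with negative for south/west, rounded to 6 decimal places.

-14.115333, -130.748167

Lat: 6.92′ = 0.115333°; total 14.1153333
hemisphere S, so the sign is −
Longitude: 130 + 44.89/60 = 130.7481667
W ⇒ negate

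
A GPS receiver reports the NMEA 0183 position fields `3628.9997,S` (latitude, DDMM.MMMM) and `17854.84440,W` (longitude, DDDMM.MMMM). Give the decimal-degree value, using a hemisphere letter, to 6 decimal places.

36.483328° S, 178.914073° W

φ: degrees = first 2 digits = 36, minutes = 28.9997; 36 + 28.9997/60 = 36.4833283
Longitude: split at 3 digits → 178° and 54.8444′; 178 + 54.8444/60 = 178.9140733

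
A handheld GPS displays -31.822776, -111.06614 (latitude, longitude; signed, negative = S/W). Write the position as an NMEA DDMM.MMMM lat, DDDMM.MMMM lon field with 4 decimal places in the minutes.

3149.3666,S / 11103.9684,W

Latitude is negative → S; |value| = 31.822776
Lat: fractional part 0.822776 → 49.366560 minutes
Longitude is negative → W; |value| = 111.066140
λ: minutes = (111.066140 − 111) × 60 = 3.968400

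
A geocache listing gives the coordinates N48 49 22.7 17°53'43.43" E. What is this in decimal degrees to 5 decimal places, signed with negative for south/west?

φ: 49′ + 22.7″ = 49.37833′; 48 + 49.37833/60 = 48.822972
N ⇒ keep positive
Lon: 53′ + 43.43″ = 53.72383′; 17 + 53.72383/60 = 17.895397
E → positive

48.82297, 17.89540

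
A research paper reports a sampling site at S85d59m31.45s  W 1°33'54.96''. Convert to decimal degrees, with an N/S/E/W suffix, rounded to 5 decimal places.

85.99207° S, 1.56527° W

Lat: 85 + 59/60 + 31.45/3600 = 85.992069
λ: 33′ + 54.96″ = 33.91600′; 1 + 33.91600/60 = 1.565267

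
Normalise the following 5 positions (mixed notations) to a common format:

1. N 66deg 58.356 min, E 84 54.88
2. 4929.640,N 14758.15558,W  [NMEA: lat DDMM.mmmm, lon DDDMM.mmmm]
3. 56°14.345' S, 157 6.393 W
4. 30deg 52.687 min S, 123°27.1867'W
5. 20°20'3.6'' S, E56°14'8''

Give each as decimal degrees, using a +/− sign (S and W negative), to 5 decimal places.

Point 1:
  Lat: 66 + 58.356/60 = 66.972600
  N → positive
  Longitude: 54.88′ = 0.914667°; total 84.914667
  E ⇒ keep positive
Point 2:
  Lat: split at 2 digits → 49° and 29.64′; 49 + 29.64/60 = 49.494000
  N → positive
  Lon: degrees = first 3 digits = 147, minutes = 58.15558; 147 + 58.15558/60 = 147.969260
  hemisphere W, so the sign is −
Point 3:
  φ: 56 + 14.345/60 = 56.239083
  S → negative
  λ: 6.393′ = 0.106550°; total 157.106550
  W ⇒ negate
Point 4:
  φ: 30 + 52.687/60 = 30.878117
  hemisphere S, so the sign is −
  λ: 123 + 27.1867/60 = 123.453112
  W → negative
Point 5:
  Latitude: 20° + 20/60 + 3.6/3600 = 20 + 0.333333 + 0.001000 = 20.334333
  S → negative
  λ: 56° + 14/60 + 8/3600 = 56 + 0.233333 + 0.002222 = 56.235556
  E → positive

1. 66.97260, 84.91467
2. 49.49400, -147.96926
3. -56.23908, -157.10655
4. -30.87812, -123.45311
5. -20.33433, 56.23556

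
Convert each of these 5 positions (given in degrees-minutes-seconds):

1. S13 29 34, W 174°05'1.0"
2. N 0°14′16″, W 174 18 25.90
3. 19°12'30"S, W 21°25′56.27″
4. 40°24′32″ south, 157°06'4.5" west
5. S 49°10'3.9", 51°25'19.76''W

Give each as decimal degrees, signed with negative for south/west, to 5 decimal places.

Point 1:
  Latitude: 13° + 29/60 + 34/3600 = 13 + 0.483333 + 0.009444 = 13.492778
  S → negative
  Longitude: 174° + 5/60 + 1/3600 = 174 + 0.083333 + 0.000278 = 174.083611
  W ⇒ negate
Point 2:
  φ: 14′ + 16″ = 14.26667′; 0 + 14.26667/60 = 0.237778
  N ⇒ keep positive
  Lon: 174 + 18/60 + 25.9/3600 = 174.307194
  hemisphere W, so the sign is −
Point 3:
  Lat: 12′ + 30″ = 12.50000′; 19 + 12.50000/60 = 19.208333
  hemisphere S, so the sign is −
  Lon: 25′ + 56.27″ = 25.93783′; 21 + 25.93783/60 = 21.432297
  W ⇒ negate
Point 4:
  Latitude: 40° + 24/60 + 32/3600 = 40 + 0.400000 + 0.008889 = 40.408889
  hemisphere S, so the sign is −
  Lon: 157° + 6/60 + 4.5/3600 = 157 + 0.100000 + 0.001250 = 157.101250
  W → negative
Point 5:
  Lat: 10′ + 3.9″ = 10.06500′; 49 + 10.06500/60 = 49.167750
  S ⇒ negate
  Lon: 51 + 25/60 + 19.76/3600 = 51.422156
  hemisphere W, so the sign is −

1. -13.49278, -174.08361
2. 0.23778, -174.30719
3. -19.20833, -21.43230
4. -40.40889, -157.10125
5. -49.16775, -51.42216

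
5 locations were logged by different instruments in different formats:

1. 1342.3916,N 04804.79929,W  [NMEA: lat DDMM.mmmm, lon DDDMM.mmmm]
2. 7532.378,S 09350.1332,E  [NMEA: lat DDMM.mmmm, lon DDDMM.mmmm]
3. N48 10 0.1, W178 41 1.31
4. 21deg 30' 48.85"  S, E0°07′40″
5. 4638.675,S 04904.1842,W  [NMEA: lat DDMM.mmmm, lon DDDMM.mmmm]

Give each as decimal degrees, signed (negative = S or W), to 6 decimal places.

1. 13.706527, -48.079988
2. -75.539633, 93.835553
3. 48.166694, -178.683697
4. -21.513569, 0.127778
5. -46.644583, -49.069737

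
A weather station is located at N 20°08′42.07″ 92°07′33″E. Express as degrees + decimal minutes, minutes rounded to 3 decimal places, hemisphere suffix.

Lat: seconds/60 = 0.70117; minutes = 8 + 0.70117 = 8.70117
λ: seconds/60 = 0.55000; minutes = 7 + 0.55000 = 7.55000

20° 8.701′ N, 92° 7.550′ E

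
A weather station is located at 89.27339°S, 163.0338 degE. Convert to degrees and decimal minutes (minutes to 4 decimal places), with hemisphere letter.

89° 16.4034′ S, 163° 2.0280′ E

φ: fractional part 0.273390 → 16.403400 minutes
Lon: fractional part 0.033800 → 2.028000 minutes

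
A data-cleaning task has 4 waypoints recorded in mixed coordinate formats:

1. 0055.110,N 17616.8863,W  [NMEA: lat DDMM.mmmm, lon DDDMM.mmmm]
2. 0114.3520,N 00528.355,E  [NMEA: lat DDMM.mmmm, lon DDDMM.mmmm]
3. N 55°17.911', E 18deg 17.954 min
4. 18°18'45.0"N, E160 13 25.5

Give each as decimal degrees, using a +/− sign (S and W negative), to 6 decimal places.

Point 1:
  Latitude: split at 2 digits → 00° and 55.11′; 0 + 55.11/60 = 0.9185000
  N → positive
  λ: split at 3 digits → 176° and 16.8863′; 176 + 16.8863/60 = 176.2814383
  W → negative
Point 2:
  Latitude: degrees = first 2 digits = 1, minutes = 14.352; 1 + 14.352/60 = 1.2392000
  N ⇒ keep positive
  Longitude: degrees = first 3 digits = 5, minutes = 28.355; 5 + 28.355/60 = 5.4725833
  E → positive
Point 3:
  Lat: 55 + 17.911/60 = 55.2985167
  N → positive
  Lon: 17.954′ = 0.299233°; total 18.2992333
  E ⇒ keep positive
Point 4:
  φ: 18° + 18/60 + 45/3600 = 18 + 0.300000 + 0.012500 = 18.3125000
  N ⇒ keep positive
  Longitude: 160 + 13/60 + 25.5/3600 = 160.2237500
  E ⇒ keep positive

1. 0.918500, -176.281438
2. 1.239200, 5.472583
3. 55.298517, 18.299233
4. 18.312500, 160.223750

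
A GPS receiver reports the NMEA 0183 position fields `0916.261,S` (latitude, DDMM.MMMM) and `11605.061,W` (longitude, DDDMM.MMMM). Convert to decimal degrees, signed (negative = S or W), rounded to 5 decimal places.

Latitude: split at 2 digits → 09° and 16.261′; 9 + 16.261/60 = 9.271017
hemisphere S, so the sign is −
λ: split at 3 digits → 116° and 5.061′; 116 + 5.061/60 = 116.084350
W ⇒ negate

-9.27102, -116.08435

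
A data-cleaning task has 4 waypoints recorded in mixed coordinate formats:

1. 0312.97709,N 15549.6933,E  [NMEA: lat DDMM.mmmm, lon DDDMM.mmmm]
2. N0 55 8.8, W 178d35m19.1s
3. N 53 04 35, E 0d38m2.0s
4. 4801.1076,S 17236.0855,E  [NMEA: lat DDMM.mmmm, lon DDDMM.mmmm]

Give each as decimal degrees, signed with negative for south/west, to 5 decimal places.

1. 3.21628, 155.82822
2. 0.91911, -178.58864
3. 53.07639, 0.63389
4. -48.01846, 172.60143

Point 1:
  Lat: degrees = first 2 digits = 3, minutes = 12.97709; 3 + 12.97709/60 = 3.216285
  N ⇒ keep positive
  Lon: split at 3 digits → 155° and 49.6933′; 155 + 49.6933/60 = 155.828222
  E → positive
Point 2:
  Latitude: 0 + 55/60 + 8.8/3600 = 0.919111
  N ⇒ keep positive
  λ: 178° + 35/60 + 19.1/3600 = 178 + 0.583333 + 0.005306 = 178.588639
  W ⇒ negate
Point 3:
  Lat: 53 + 4/60 + 35/3600 = 53.076389
  N → positive
  Longitude: 0° + 38/60 + 2/3600 = 0 + 0.633333 + 0.000556 = 0.633889
  E ⇒ keep positive
Point 4:
  Latitude: split at 2 digits → 48° and 1.1076′; 48 + 1.1076/60 = 48.018460
  S ⇒ negate
  Longitude: split at 3 digits → 172° and 36.0855′; 172 + 36.0855/60 = 172.601425
  E → positive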